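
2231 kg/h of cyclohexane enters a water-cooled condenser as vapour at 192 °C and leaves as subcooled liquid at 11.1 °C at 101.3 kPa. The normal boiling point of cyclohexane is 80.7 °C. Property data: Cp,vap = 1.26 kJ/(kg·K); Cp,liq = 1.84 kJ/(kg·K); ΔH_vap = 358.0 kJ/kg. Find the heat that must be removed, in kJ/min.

Q_c = 23300 kJ/min

vapour 192→80.7 °C: -140.24 kJ/kg
condensation at 80.7 °C: -358 kJ/kg
liquid 80.7→11.1 °C: -128.06 kJ/kg
Δh = -140.24 + -358 + -128.06 = -626.3 kJ/kg
Q = ṁ·Δh = 2231 kg/h × -626.3 kJ/kg = -1.3973e+06 kJ/h
|Q| = 388.13 kW = 23288 kJ/min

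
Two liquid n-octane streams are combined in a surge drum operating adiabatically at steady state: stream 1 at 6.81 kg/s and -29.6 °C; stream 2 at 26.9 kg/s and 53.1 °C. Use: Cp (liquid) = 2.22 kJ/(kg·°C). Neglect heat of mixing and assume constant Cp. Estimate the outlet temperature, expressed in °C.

Energy balance with Q = 0: Σ ṁᵢCp,ᵢ(T_out − Tᵢ) = 0
T_out = Σ ṁᵢCp,ᵢTᵢ / Σ ṁᵢCp,ᵢ
      = 2723.5 / 74.836 = 36.393 °C

T_out = 36.4 °C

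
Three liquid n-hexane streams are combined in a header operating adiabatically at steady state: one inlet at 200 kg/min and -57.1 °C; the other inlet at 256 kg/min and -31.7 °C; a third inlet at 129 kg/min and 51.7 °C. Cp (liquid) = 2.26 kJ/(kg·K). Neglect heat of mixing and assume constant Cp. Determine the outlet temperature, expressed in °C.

T_out = -22.0 °C

Adiabatic, steady state ⇒ Σ ṁᵢCp,ᵢ(T_out − Tᵢ) = 0
Σ ṁᵢCp,ᵢTᵢ = 200×2.26×-57.1 + 256×2.26×-31.7 + 129×2.26×51.7 = -29077
Σ ṁᵢCp,ᵢ = 200×2.26 + 256×2.26 + 129×2.26 = 1322.1
T_out = -29077 / 1322.1 = -21.993 °C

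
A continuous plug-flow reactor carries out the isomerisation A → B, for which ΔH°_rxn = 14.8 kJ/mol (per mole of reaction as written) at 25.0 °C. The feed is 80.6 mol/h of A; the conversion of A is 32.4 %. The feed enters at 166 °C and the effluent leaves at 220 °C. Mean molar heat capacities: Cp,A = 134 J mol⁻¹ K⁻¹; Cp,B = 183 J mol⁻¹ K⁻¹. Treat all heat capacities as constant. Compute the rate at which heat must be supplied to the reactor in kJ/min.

Q_in = 20.3 kJ/min

Extent of reaction ξ = 0.324 × 80.6 = 26.114 mol/h
Reaction term: ξ·ΔH°_rxn = 26.114 × 14.8 = 386.49 kJ/h
Sensible, feed 166→25 °C: -1522.9 kJ/h
Outlet flows (mol/h): A 54.486, B 26.114
Sensible, products 25→220 °C: 2355.6 kJ/h
Q = ΔH = 1219.2 kJ/h = 0.33868 kW
Heat supplied = 20.321 kJ/min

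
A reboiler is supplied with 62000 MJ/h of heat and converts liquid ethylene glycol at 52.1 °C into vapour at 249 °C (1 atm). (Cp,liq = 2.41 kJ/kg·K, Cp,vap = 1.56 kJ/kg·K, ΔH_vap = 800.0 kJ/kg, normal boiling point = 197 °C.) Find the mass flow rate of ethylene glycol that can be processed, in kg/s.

ṁ = 14.0 kg/s

Δh = 2.41×(197−52.1) + 800.0 + 1.56×(249−197) = 1230.3 kJ/kg
Q = 62000 MJ/h = 17222 kJ/s = 17222 kJ/s
ṁ = Q/Δh = 17222 / 1230.3 = 13.998 kg/s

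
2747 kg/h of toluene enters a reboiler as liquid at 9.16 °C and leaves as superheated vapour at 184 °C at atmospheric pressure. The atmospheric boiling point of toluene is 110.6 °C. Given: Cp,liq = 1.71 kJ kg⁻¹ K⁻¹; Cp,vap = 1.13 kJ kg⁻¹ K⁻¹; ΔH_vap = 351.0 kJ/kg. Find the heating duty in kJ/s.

liquid 9.16→110.6 °C: 173.46 kJ/kg
vaporisation at 110.6 °C: 351 kJ/kg
vapour 110.6→184 °C: 82.942 kJ/kg
Δh = 173.46 + 351 + 82.942 = 607.4 kJ/kg
Q = ṁ·Δh = 2747 kg/h × 607.4 kJ/kg = 1.6685e+06 kJ/h
|Q| = 463.48 kW

Q = 463 kJ/s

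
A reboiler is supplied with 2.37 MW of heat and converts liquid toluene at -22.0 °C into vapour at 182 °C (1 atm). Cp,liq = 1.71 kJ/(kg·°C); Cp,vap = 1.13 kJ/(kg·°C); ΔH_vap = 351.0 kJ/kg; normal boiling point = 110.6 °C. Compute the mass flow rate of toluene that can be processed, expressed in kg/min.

ṁ = 216 kg/min

Δh = 1.71×(110.6−-22.0) + 351.0 + 1.13×(182−110.6) = 658.43 kJ/kg
Q = 2.37 MW = 2370 kJ/s = 142200 kJ/min
ṁ = Q/Δh = 142200 / 658.43 = 215.97 kg/min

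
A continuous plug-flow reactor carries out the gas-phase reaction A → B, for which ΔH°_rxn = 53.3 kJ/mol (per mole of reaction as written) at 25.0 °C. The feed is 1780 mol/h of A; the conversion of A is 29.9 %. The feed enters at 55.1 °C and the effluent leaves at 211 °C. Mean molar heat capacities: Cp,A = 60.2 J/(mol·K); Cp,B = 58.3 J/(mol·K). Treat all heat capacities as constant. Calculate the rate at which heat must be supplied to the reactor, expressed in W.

Q_in = 12500 W

Extent of reaction ξ = 0.299 × 1780 = 532.22 mol/h
Reaction term: ξ·ΔH°_rxn = 532.22 × 53.3 = 28367 kJ/h
Sensible, feed 55.1→25 °C: -3225.4 kJ/h
Outlet flows (mol/h): A 1247.8, B 532.22
Sensible, products 25→211 °C: 19743 kJ/h
Q = ΔH = 44885 kJ/h = 12.468 kW
Heat supplied = 12468 W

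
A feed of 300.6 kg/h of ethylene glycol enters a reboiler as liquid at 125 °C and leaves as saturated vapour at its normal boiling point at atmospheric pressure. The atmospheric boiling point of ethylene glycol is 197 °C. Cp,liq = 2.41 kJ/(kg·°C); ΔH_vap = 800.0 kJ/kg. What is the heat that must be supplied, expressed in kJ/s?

Q = 81.3 kJ/s

liquid 125→197 °C: 173.52 kJ/kg
vaporisation at 197 °C: 800 kJ/kg
Δh = 173.52 + 800 = 973.52 kJ/kg
Q = ṁ·Δh = 300.6 kg/h × 973.52 kJ/kg = 292640 kJ/h
|Q| = 81.289 kW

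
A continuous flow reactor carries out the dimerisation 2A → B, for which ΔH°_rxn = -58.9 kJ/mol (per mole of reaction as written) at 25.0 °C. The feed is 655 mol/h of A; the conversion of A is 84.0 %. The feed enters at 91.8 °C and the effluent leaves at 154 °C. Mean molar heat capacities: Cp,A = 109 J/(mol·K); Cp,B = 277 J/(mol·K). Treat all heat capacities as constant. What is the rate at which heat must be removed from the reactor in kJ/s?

Q_out = 2.69 kJ/s

Extent of reaction ξ = 0.840 × 655 / 2 = 275.1 mol/h
Reaction term: ξ·ΔH°_rxn = 275.1 × -58.9 = -16203 kJ/h
Sensible, feed 91.8→25 °C: -4769.2 kJ/h
Outlet flows (mol/h): A 104.8, B 275.1
Sensible, products 25→154 °C: 11304 kJ/h
Q = ΔH = -9668.8 kJ/h = -2.6858 kW
Heat removed = 2.6858 kJ/s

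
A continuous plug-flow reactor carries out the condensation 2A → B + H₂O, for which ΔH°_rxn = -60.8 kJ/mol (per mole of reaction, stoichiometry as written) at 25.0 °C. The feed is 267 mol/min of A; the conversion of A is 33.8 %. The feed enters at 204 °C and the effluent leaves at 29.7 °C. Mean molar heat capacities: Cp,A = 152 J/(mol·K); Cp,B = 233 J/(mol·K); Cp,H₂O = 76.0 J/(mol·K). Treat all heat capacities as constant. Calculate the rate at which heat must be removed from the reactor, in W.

Extent of reaction ξ = 0.338 × 267 / 2 = 45.123 mol/min
Reaction term: ξ·ΔH°_rxn = 45.123 × -60.8 = -2743.5 kJ/min
Sensible, feed 204→25 °C: -7264.5 kJ/min
Outlet flows (mol/min): A 176.75, B 45.123, H₂O 45.123
Sensible, products 25→29.7 °C: 191.81 kJ/min
Q = ΔH = -9816.2 kJ/min = -163.6 kW
Heat removed = 163600 W

Q_out = 164000 W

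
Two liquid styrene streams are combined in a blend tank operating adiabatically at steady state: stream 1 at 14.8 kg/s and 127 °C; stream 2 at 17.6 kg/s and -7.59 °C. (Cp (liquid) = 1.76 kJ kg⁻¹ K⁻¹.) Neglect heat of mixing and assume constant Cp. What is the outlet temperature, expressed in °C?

Energy balance with Q = 0: Σ ṁᵢCp,ᵢ(T_out − Tᵢ) = 0
Σ ṁᵢCp,ᵢTᵢ = 14.8×1.76×127 + 17.6×1.76×-7.59 = 3073
Σ ṁᵢCp,ᵢ = 14.8×1.76 + 17.6×1.76 = 57.024
T_out = 3073 / 57.024 = 53.889 °C

T_out = 53.9 °C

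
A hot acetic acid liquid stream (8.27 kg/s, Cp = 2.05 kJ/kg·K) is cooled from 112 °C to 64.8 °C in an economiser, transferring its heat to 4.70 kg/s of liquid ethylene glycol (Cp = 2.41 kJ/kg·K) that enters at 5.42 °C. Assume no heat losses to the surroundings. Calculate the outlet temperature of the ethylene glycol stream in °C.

Heat released by hot stream: Q = 8.27 × 2.05 × (112 − 64.8) = 800.21 kJ/s
Energy balance on cold side (adiabatic exchanger): Q = ṁ_c·Cp_c·(T_c,out − T_c,in)
T_c,out = 5.42 + 800.21/(4.70 × 2.41) = 76.066 °C

T_c,out = 76.1 °C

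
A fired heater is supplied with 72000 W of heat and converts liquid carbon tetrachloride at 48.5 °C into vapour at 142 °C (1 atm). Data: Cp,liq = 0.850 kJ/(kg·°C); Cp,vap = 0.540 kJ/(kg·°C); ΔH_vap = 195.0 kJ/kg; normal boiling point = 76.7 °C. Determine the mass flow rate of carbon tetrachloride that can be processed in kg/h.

Δh = 0.850×(76.7−48.5) + 195.0 + 0.540×(142−76.7) = 254.23 kJ/kg
Q = 72000 W = 72 kJ/s = 259200 kJ/h
ṁ = Q/Δh = 259200 / 254.23 = 1019.5 kg/h

ṁ = 1020 kg/h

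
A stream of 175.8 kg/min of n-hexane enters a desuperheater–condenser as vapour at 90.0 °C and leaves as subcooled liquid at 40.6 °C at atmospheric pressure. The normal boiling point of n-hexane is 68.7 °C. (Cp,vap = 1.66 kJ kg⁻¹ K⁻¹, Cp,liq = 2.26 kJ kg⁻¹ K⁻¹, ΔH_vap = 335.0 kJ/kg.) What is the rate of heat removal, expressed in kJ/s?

vapour 90.0→68.7 °C: -35.358 kJ/kg
condensation at 68.7 °C: -335 kJ/kg
liquid 68.7→40.6 °C: -63.506 kJ/kg
Δh = -35.358 + -335 + -63.506 = -433.86 kJ/kg
Q = ṁ·Δh = 175.8 kg/min × -433.86 kJ/kg = -76273 kJ/min
|Q| = 1271.2 kW

Q_c = 1270 kJ/s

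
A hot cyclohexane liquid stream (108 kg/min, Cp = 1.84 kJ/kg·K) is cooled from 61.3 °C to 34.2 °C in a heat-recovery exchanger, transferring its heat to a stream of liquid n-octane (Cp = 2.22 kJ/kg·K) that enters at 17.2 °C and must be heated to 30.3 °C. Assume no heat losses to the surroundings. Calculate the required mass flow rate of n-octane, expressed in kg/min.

Heat released by hot stream: Q = 108 × 1.84 × (61.3 − 34.2) = 5385.3 kJ/min
Energy balance on cold side (adiabatic exchanger): Q = ṁ_c·Cp_c·(T_c,out − T_c,in)
ṁ_c = 5385.3 / [2.22 × (30.3 − 17.2)] = 185.18 kg/min

ṁ_c = 185 kg/min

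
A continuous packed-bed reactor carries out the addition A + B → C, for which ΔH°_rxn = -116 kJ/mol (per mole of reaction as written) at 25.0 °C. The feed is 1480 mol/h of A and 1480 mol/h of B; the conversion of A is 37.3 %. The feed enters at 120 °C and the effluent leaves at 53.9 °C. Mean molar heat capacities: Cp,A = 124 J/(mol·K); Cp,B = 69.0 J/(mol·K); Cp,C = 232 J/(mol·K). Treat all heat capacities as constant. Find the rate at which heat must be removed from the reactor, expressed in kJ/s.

Q_out = 22.9 kJ/s

Extent of reaction ξ = 0.373 × 1480 = 552.04 mol/h
Reaction term: ξ·ΔH°_rxn = 552.04 × -116 = -64037 kJ/h
Sensible, feed 120→25 °C: -27136 kJ/h
Outlet flows (mol/h): A 927.96, B 927.96, C 552.04
Sensible, products 25→53.9 °C: 8877.2 kJ/h
Q = ΔH = -82295 kJ/h = -22.86 kW
Heat removed = 22.86 kJ/s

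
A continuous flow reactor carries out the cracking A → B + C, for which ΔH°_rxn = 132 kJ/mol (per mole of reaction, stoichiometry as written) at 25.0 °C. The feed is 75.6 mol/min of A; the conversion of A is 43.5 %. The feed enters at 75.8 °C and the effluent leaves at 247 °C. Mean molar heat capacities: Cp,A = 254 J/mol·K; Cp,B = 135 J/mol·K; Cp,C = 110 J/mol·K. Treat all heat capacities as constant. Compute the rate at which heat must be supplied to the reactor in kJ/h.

Q_in = 454000 kJ/h

Extent of reaction ξ = 0.435 × 75.6 = 32.886 mol/min
Reaction term: ξ·ΔH°_rxn = 32.886 × 132 = 4341 kJ/min
Sensible, feed 75.8→25 °C: -975.48 kJ/min
Outlet flows (mol/min): A 42.714, B 32.886, C 32.886
Sensible, products 25→247 °C: 4197.2 kJ/min
Q = ΔH = 7562.7 kJ/min = 126.04 kW
Heat supplied = 453760 kJ/h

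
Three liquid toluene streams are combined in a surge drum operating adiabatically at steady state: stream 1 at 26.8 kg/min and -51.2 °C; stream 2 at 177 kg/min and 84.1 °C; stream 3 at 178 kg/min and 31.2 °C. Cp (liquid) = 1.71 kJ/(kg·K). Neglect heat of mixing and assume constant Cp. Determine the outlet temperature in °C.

T_out = 49.9 °C

Energy balance with Q = 0: Σ ṁᵢCp,ᵢ(T_out − Tᵢ) = 0
Σ ṁᵢCp,ᵢTᵢ = 26.8×1.71×-51.2 + 177×1.71×84.1 + 178×1.71×31.2 = 32605
Σ ṁᵢCp,ᵢ = 26.8×1.71 + 177×1.71 + 178×1.71 = 652.88
T_out = 32605 / 652.88 = 49.94 °C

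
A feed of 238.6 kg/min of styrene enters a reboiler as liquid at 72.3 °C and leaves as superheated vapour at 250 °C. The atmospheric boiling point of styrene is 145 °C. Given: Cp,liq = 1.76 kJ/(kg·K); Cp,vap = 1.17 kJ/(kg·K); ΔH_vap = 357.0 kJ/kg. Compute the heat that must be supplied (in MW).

liquid 72.3→145 °C: 127.95 kJ/kg
vaporisation at 145 °C: 357 kJ/kg
vapour 145→250 °C: 122.85 kJ/kg
Δh = 127.95 + 357 + 122.85 = 607.8 kJ/kg
Q = ṁ·Δh = 238.6 kg/min × 607.8 kJ/kg = 145020 kJ/min
|Q| = 2417 kW = 2.417 MW

Q = 2.42 MW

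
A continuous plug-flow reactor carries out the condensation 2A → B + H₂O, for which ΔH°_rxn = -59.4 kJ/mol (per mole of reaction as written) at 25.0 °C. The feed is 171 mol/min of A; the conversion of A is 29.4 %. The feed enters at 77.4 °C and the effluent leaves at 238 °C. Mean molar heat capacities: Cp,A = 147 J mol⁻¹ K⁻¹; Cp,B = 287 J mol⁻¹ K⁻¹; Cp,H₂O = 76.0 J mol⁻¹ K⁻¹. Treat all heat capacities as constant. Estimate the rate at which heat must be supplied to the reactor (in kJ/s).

Extent of reaction ξ = 0.294 × 171 / 2 = 25.137 mol/min
Reaction term: ξ·ΔH°_rxn = 25.137 × -59.4 = -1493.1 kJ/min
Sensible, feed 77.4→25 °C: -1317.2 kJ/min
Outlet flows (mol/min): A 120.73, B 25.137, H₂O 25.137
Sensible, products 25→238 °C: 5723.6 kJ/min
Q = ΔH = 2913.3 kJ/min = 48.555 kW
Heat supplied = 48.555 kJ/s

Q_in = 48.6 kJ/s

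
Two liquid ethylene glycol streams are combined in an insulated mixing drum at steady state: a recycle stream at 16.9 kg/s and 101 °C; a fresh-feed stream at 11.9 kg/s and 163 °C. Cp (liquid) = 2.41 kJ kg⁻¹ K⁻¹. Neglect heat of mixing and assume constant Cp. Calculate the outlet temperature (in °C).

No heat crosses the boundary, so H_out = H_in.
T_out = Σ ṁᵢCp,ᵢTᵢ / Σ ṁᵢCp,ᵢ
      = 8788.3 / 69.408 = 126.62 °C

T_out = 127 °C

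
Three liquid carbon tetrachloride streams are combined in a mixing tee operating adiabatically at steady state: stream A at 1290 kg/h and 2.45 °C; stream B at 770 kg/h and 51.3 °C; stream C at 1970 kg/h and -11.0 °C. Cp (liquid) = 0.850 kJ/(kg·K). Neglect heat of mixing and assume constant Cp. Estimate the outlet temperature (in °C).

No heat crosses the boundary, so H_out = H_in.
Σ ṁᵢCp,ᵢTᵢ = 1290×0.850×2.45 + 770×0.850×51.3 + 1970×0.850×-11.0 = 17843
Σ ṁᵢCp,ᵢ = 1290×0.850 + 770×0.850 + 1970×0.850 = 3425.5
T_out = 17843 / 3425.5 = 5.2088 °C

T_out = 5.21 °C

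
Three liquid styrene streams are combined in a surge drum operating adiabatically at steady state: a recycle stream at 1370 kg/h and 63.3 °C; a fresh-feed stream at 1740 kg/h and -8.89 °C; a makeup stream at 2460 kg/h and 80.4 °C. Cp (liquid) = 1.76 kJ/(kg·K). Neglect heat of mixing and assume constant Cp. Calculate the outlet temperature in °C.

T_out = 48.3 °C

No heat crosses the boundary, so H_out = H_in.
Σ ṁᵢCp,ᵢTᵢ = 1370×1.76×63.3 + 1740×1.76×-8.89 + 2460×1.76×80.4 = 473500
Σ ṁᵢCp,ᵢ = 1370×1.76 + 1740×1.76 + 2460×1.76 = 9803.2
T_out = 473500 / 9803.2 = 48.301 °C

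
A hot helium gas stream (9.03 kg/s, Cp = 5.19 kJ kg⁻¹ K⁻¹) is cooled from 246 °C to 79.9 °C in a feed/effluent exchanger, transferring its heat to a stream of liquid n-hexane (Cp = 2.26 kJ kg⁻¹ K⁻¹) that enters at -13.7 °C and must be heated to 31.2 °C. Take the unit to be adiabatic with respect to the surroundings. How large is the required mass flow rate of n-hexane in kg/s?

ṁ_c = 76.7 kg/s

Heat released by hot stream: Q = 9.03 × 5.19 × (246 − 79.9) = 7784.4 kJ/s
Energy balance on cold side (adiabatic exchanger): Q = ṁ_c·Cp_c·(T_c,out − T_c,in)
ṁ_c = 7784.4 / [2.26 × (31.2 − -13.7)] = 76.713 kg/s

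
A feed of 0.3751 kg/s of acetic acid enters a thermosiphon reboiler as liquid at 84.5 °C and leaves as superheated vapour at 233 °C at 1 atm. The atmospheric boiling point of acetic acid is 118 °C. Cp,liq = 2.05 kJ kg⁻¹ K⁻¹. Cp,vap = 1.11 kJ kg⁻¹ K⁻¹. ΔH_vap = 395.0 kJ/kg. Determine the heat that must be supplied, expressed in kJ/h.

liquid 84.5→118 °C: 68.675 kJ/kg
vaporisation at 118 °C: 395 kJ/kg
vapour 118→233 °C: 127.65 kJ/kg
Δh = 68.675 + 395 + 127.65 = 591.33 kJ/kg
Q = ṁ·Δh = 0.3751 kg/s × 591.33 kJ/kg = 221.81 kJ/s
|Q| = 221.81 kW = 798500 kJ/h

Q = 799000 kJ/h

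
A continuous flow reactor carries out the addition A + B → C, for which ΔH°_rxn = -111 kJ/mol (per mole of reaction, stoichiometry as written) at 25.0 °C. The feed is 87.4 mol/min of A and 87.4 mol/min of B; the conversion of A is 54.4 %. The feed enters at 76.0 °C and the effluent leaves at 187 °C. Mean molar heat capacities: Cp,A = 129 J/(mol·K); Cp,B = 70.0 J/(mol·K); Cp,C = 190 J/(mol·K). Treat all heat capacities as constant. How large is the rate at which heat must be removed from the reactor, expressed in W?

Extent of reaction ξ = 0.544 × 87.4 = 47.546 mol/min
Reaction term: ξ·ΔH°_rxn = 47.546 × -111 = -5277.6 kJ/min
Sensible, feed 76.0→25 °C: -887.02 kJ/min
Outlet flows (mol/min): A 39.854, B 39.854, C 47.546
Sensible, products 25→187 °C: 2748.3 kJ/min
Q = ΔH = -3416.3 kJ/min = -56.938 kW
Heat removed = 56938 W

Q_out = 56900 W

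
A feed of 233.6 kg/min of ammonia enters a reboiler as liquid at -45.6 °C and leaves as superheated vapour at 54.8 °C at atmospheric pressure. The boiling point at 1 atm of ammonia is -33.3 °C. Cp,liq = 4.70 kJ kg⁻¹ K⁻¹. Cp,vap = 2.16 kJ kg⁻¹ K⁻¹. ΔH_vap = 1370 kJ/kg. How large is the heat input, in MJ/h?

liquid -45.6→-33.3 °C: 57.81 kJ/kg
vaporisation at -33.3 °C: 1370 kJ/kg
vapour -33.3→54.8 °C: 190.3 kJ/kg
Δh = 57.81 + 1370 + 190.3 = 1618.1 kJ/kg
Q = ṁ·Δh = 233.6 kg/min × 1618.1 kJ/kg = 377990 kJ/min
|Q| = 6299.8 kW = 22679 MJ/h

Q = 22700 MJ/h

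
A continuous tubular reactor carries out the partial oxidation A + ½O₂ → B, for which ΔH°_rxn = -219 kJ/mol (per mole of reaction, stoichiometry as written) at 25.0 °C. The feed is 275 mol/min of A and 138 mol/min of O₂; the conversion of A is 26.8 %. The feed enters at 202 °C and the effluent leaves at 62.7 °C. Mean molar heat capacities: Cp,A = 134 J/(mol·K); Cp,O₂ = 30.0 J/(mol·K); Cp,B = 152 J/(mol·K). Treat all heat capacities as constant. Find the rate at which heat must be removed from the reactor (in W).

Q_out = 364000 W

Extent of reaction ξ = 0.268 × 275 = 73.7 mol/min
Reaction term: ξ·ΔH°_rxn = 73.7 × -219 = -16140 kJ/min
Sensible, feed 202→25 °C: -7255.2 kJ/min
Outlet flows (mol/min): A 201.3, O₂ 101.15, B 73.7
Sensible, products 25→62.7 °C: 1553.7 kJ/min
Q = ΔH = -21842 kJ/min = -364.03 kW
Heat removed = 364030 W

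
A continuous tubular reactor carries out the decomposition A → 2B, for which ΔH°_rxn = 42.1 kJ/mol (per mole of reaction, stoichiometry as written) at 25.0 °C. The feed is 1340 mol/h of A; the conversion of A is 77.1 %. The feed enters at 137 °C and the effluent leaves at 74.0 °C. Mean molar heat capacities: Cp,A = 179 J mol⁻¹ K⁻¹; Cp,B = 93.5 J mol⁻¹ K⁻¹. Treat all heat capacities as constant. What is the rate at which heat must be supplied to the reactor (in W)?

Extent of reaction ξ = 0.771 × 1340 = 1033.1 mol/h
Reaction term: ξ·ΔH°_rxn = 1033.1 × 42.1 = 43495 kJ/h
Sensible, feed 137→25 °C: -26864 kJ/h
Outlet flows (mol/h): A 306.86, B 2066.3
Sensible, products 25→74.0 °C: 12158 kJ/h
Q = ΔH = 28789 kJ/h = 7.9969 kW
Heat supplied = 7996.9 W

Q_in = 8000 W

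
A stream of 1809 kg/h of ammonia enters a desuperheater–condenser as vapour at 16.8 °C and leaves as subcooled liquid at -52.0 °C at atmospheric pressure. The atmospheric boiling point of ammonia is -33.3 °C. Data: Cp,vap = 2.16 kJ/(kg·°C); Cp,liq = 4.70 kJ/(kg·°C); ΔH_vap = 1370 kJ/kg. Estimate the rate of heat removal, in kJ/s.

vapour 16.8→-33.3 °C: -108.22 kJ/kg
condensation at -33.3 °C: -1370 kJ/kg
liquid -33.3→-52.0 °C: -87.89 kJ/kg
Δh = -108.22 + -1370 + -87.89 = -1566.1 kJ/kg
Q = ṁ·Δh = 1809 kg/h × -1566.1 kJ/kg = -2.8331e+06 kJ/h
|Q| = 786.97 kW

Q_c = 787 kJ/s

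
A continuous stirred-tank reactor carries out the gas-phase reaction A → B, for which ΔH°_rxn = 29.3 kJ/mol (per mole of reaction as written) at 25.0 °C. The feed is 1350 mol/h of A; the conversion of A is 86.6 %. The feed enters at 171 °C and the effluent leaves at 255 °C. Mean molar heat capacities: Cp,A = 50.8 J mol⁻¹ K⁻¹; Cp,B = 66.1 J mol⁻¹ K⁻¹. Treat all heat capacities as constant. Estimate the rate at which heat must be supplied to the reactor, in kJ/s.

Extent of reaction ξ = 0.866 × 1350 = 1169.1 mol/h
Reaction term: ξ·ΔH°_rxn = 1169.1 × 29.3 = 34255 kJ/h
Sensible, feed 171→25 °C: -10013 kJ/h
Outlet flows (mol/h): A 180.9, B 1169.1
Sensible, products 25→255 °C: 19887 kJ/h
Q = ΔH = 44129 kJ/h = 12.258 kW
Heat supplied = 12.258 kJ/s

Q_in = 12.3 kJ/s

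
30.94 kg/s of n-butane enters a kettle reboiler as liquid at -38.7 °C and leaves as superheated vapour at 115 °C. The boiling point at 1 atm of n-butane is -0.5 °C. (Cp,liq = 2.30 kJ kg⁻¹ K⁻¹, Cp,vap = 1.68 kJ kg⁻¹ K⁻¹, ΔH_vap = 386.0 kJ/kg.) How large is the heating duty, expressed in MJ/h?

liquid -38.7→-0.5 °C: 87.86 kJ/kg
vaporisation at -0.5 °C: 386 kJ/kg
vapour -0.5→115 °C: 194.04 kJ/kg
Δh = 87.86 + 386 + 194.04 = 667.9 kJ/kg
Q = ṁ·Δh = 30.94 kg/s × 667.9 kJ/kg = 20665 kJ/s
|Q| = 20665 kW = 74393 MJ/h

Q = 74400 MJ/h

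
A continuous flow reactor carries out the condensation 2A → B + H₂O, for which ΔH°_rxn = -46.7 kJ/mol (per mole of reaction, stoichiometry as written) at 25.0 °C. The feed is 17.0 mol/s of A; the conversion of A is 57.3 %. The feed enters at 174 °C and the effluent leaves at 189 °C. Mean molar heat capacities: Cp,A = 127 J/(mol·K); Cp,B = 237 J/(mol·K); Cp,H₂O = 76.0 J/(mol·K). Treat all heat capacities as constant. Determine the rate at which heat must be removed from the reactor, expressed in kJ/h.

Extent of reaction ξ = 0.573 × 17.0 / 2 = 4.8705 mol/s
Reaction term: ξ·ΔH°_rxn = 4.8705 × -46.7 = -227.45 kJ/s
Sensible, feed 174→25 °C: -321.69 kJ/s
Outlet flows (mol/s): A 7.259, B 4.8705, H₂O 4.8705
Sensible, products 25→189 °C: 401.2 kJ/s
Q = ΔH = -147.94 kJ/s = -147.94 kW
Heat removed = 532590 kJ/h

Q_out = 533000 kJ/h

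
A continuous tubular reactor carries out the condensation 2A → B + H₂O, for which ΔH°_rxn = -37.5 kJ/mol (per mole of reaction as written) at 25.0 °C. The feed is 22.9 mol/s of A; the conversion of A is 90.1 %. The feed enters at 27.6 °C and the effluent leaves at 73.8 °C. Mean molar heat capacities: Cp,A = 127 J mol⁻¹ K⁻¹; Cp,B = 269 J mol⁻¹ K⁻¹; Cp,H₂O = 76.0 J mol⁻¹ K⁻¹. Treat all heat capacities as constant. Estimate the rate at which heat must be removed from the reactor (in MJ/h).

Q_out = 744 MJ/h

Extent of reaction ξ = 0.901 × 22.9 / 2 = 10.316 mol/s
Reaction term: ξ·ΔH°_rxn = 10.316 × -37.5 = -386.87 kJ/s
Sensible, feed 27.6→25 °C: -7.5616 kJ/s
Outlet flows (mol/s): A 2.2671, B 10.316, H₂O 10.316
Sensible, products 25→73.8 °C: 187.74 kJ/s
Q = ΔH = -206.69 kJ/s = -206.69 kW
Heat removed = 744.08 MJ/h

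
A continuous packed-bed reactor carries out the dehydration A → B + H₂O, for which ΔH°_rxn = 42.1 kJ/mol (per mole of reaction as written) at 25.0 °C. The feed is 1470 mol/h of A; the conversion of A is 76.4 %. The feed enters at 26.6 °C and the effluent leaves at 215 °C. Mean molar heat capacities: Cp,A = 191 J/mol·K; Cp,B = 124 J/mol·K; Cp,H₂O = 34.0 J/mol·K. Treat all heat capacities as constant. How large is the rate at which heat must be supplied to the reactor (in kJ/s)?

Extent of reaction ξ = 0.764 × 1470 = 1123.1 mol/h
Reaction term: ξ·ΔH°_rxn = 1123.1 × 42.1 = 47282 kJ/h
Sensible, feed 26.6→25 °C: -449.23 kJ/h
Outlet flows (mol/h): A 346.92, B 1123.1, H₂O 1123.1
Sensible, products 25→215 °C: 46305 kJ/h
Q = ΔH = 93137 kJ/h = 25.871 kW
Heat supplied = 25.871 kJ/s

Q_in = 25.9 kJ/s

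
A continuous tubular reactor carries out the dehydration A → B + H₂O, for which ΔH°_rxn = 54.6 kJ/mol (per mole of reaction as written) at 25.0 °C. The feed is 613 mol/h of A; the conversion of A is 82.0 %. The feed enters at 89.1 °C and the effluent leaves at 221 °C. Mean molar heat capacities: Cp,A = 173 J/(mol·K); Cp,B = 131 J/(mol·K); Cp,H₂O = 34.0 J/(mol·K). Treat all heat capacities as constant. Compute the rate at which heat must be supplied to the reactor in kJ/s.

Q_in = 11.3 kJ/s

Extent of reaction ξ = 0.820 × 613 = 502.66 mol/h
Reaction term: ξ·ΔH°_rxn = 502.66 × 54.6 = 27445 kJ/h
Sensible, feed 89.1→25 °C: -6797.7 kJ/h
Outlet flows (mol/h): A 110.34, B 502.66, H₂O 502.66
Sensible, products 25→221 °C: 19997 kJ/h
Q = ΔH = 40645 kJ/h = 11.29 kW
Heat supplied = 11.29 kJ/s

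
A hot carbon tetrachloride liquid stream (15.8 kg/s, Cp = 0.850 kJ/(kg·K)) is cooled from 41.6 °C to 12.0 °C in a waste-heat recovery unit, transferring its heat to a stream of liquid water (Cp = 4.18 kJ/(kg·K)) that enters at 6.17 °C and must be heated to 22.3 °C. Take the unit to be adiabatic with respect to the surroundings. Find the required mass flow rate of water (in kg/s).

Heat released by hot stream: Q = 15.8 × 0.850 × (41.6 − 12.0) = 397.53 kJ/s
Energy balance on cold side (adiabatic exchanger): Q = ṁ_c·Cp_c·(T_c,out − T_c,in)
ṁ_c = 397.53 / [4.18 × (22.3 − 6.17)] = 5.896 kg/s

ṁ_c = 5.90 kg/s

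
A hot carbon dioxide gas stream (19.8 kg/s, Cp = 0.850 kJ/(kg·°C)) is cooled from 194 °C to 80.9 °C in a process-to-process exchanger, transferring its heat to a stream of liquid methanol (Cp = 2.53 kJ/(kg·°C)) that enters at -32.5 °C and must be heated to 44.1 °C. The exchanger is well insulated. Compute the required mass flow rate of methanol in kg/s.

ṁ_c = 9.82 kg/s

Heat released by hot stream: Q = 19.8 × 0.850 × (194 − 80.9) = 1903.5 kJ/s
Energy balance on cold side (adiabatic exchanger): Q = ṁ_c·Cp_c·(T_c,out − T_c,in)
ṁ_c = 1903.5 / [2.53 × (44.1 − -32.5)] = 9.8219 kg/s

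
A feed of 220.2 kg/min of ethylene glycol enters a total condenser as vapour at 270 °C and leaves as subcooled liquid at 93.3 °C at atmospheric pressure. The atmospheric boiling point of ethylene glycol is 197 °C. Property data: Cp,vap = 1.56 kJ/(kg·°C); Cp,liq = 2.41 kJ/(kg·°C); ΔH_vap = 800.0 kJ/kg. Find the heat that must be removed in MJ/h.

vapour 270→197 °C: -113.88 kJ/kg
condensation at 197 °C: -800 kJ/kg
liquid 197→93.3 °C: -249.92 kJ/kg
Δh = -113.88 + -800 + -249.92 = -1163.8 kJ/kg
Q = ṁ·Δh = 220.2 kg/min × -1163.8 kJ/kg = -256270 kJ/min
|Q| = 4271.1 kW = 15376 MJ/h

Q_c = 15400 MJ/h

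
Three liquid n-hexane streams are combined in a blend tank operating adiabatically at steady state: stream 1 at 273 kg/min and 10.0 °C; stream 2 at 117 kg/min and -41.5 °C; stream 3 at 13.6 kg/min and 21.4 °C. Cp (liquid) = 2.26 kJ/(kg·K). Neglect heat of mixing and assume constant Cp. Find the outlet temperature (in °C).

T_out = -4.55 °C

Adiabatic, steady state ⇒ Σ ṁᵢCp,ᵢ(T_out − Tᵢ) = 0
T_out = Σ ṁᵢCp,ᵢTᵢ / Σ ṁᵢCp,ᵢ
      = -4145.9 / 912.14 = -4.5452 °C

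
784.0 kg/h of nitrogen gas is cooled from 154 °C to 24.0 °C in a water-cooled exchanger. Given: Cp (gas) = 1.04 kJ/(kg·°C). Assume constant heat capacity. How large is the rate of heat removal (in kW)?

Q_c = 29.4 kW

Q = ṁ·Cp·ΔT = 784.0 × 1.04 × (24.0 − 154) = -106000 kJ/h
Converting: 106000 / 3600 s = 29.444 kW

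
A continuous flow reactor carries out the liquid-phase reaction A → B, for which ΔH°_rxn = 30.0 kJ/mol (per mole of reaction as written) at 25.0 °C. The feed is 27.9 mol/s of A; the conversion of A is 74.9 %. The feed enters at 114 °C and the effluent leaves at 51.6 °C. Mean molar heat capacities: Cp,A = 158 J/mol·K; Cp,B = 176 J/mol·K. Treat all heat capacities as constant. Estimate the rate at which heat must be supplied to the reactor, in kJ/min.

Q_in = 21700 kJ/min

Extent of reaction ξ = 0.749 × 27.9 = 20.897 mol/s
Reaction term: ξ·ΔH°_rxn = 20.897 × 30.0 = 626.91 kJ/s
Sensible, feed 114→25 °C: -392.33 kJ/s
Outlet flows (mol/s): A 7.0029, B 20.897
Sensible, products 25→51.6 °C: 127.26 kJ/s
Q = ΔH = 361.85 kJ/s = 361.85 kW
Heat supplied = 21711 kJ/min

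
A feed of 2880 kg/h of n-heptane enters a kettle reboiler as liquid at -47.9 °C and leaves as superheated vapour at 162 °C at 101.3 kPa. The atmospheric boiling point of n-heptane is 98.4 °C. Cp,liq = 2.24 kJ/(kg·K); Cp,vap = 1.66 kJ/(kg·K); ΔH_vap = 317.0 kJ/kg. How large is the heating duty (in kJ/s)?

Q = 600 kJ/s

liquid -47.9→98.4 °C: 327.71 kJ/kg
vaporisation at 98.4 °C: 317 kJ/kg
vapour 98.4→162 °C: 105.58 kJ/kg
Δh = 327.71 + 317 + 105.58 = 750.29 kJ/kg
Q = ṁ·Δh = 2880 kg/h × 750.29 kJ/kg = 2.1608e+06 kJ/h
|Q| = 600.23 kW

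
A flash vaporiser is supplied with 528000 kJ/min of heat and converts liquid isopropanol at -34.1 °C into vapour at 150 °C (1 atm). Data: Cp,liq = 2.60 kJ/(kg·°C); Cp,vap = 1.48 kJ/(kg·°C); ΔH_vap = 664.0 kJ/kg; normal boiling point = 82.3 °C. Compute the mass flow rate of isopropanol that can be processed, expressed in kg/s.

ṁ = 8.25 kg/s

Δh = 2.60×(82.3−-34.1) + 664.0 + 1.48×(150−82.3) = 1066.8 kJ/kg
Q = 528000 kJ/min = 8800 kJ/s = 8800 kJ/s
ṁ = Q/Δh = 8800 / 1066.8 = 8.2487 kg/s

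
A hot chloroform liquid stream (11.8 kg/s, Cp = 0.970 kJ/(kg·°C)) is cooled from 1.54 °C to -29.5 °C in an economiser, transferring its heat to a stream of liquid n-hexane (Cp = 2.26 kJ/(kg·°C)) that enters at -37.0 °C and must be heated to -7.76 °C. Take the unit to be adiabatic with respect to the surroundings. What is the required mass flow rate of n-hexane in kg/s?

Heat released by hot stream: Q = 11.8 × 0.970 × (1.54 − -29.5) = 355.28 kJ/s
Energy balance on cold side (adiabatic exchanger): Q = ṁ_c·Cp_c·(T_c,out − T_c,in)
ṁ_c = 355.28 / [2.26 × (-7.76 − -37.0)] = 5.3764 kg/s

ṁ_c = 5.38 kg/s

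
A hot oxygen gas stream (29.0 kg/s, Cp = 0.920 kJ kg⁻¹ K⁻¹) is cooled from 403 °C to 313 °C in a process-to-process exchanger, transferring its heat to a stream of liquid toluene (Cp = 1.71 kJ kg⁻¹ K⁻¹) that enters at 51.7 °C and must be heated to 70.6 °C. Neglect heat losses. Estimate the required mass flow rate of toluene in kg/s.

Heat released by hot stream: Q = 29.0 × 0.920 × (403 − 313) = 2401.2 kJ/s
Energy balance on cold side (adiabatic exchanger): Q = ṁ_c·Cp_c·(T_c,out − T_c,in)
ṁ_c = 2401.2 / [1.71 × (70.6 − 51.7)] = 74.297 kg/s

ṁ_c = 74.3 kg/s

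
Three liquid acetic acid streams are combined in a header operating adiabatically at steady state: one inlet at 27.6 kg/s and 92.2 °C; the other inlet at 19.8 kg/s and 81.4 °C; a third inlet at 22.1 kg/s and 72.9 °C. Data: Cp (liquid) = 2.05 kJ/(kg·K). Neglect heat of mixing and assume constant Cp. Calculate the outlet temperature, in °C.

No heat crosses the boundary, so H_out = H_in.
T_out = Σ ṁᵢCp,ᵢTᵢ / Σ ṁᵢCp,ᵢ
      = 11823 / 142.47 = 82.986 °C

T_out = 83.0 °C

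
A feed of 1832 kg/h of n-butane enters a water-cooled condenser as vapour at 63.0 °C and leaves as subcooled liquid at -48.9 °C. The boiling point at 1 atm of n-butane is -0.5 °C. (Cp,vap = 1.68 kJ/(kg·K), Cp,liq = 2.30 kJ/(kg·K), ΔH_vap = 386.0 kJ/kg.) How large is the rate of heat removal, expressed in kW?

Q_c = 307 kW

vapour 63.0→-0.5 °C: -106.68 kJ/kg
condensation at -0.5 °C: -386 kJ/kg
liquid -0.5→-48.9 °C: -111.32 kJ/kg
Δh = -106.68 + -386 + -111.32 = -604 kJ/kg
Q = ṁ·Δh = 1832 kg/h × -604 kJ/kg = -1.1065e+06 kJ/h
|Q| = 307.37 kW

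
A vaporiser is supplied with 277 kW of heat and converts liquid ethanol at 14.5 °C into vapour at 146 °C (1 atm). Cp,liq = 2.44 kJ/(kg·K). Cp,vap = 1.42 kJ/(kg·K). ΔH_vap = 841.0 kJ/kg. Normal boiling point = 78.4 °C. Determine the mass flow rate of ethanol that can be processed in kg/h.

ṁ = 912 kg/h

Δh = 2.44×(78.4−14.5) + 841.0 + 1.42×(146−78.4) = 1092.9 kJ/kg
Q = 277 kW = 277 kJ/s = 997200 kJ/h
ṁ = Q/Δh = 997200 / 1092.9 = 912.43 kg/h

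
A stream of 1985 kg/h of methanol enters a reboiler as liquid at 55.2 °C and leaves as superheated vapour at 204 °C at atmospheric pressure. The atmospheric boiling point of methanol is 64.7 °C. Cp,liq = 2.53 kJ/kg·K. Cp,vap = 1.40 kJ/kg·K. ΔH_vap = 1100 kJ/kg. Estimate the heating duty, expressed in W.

Q = 727000 W

liquid 55.2→64.7 °C: 24.035 kJ/kg
vaporisation at 64.7 °C: 1100 kJ/kg
vapour 64.7→204 °C: 195.02 kJ/kg
Δh = 24.035 + 1100 + 195.02 = 1319.1 kJ/kg
Q = ṁ·Δh = 1985 kg/h × 1319.1 kJ/kg = 2.6183e+06 kJ/h
|Q| = 727.31 kW = 727310 W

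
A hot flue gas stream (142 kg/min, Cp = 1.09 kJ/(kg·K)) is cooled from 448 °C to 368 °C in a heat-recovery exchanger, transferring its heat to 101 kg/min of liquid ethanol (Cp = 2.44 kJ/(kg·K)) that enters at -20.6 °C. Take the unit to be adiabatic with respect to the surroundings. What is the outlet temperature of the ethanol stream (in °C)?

T_c,out = 29.6 °C

Heat released by hot stream: Q = 142 × 1.09 × (448 − 368) = 12382 kJ/min
Energy balance on cold side (adiabatic exchanger): Q = ṁ_c·Cp_c·(T_c,out − T_c,in)
T_c,out = -20.6 + 12382/(101 × 2.44) = 29.645 °C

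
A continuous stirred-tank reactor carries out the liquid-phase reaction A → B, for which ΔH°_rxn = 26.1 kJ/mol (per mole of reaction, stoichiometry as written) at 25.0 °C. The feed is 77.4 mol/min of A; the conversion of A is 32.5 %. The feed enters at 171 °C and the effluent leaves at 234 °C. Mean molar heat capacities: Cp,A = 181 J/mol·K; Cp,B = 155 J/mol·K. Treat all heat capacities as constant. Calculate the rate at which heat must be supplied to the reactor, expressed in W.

Q_in = 23400 W

Extent of reaction ξ = 0.325 × 77.4 = 25.155 mol/min
Reaction term: ξ·ΔH°_rxn = 25.155 × 26.1 = 656.55 kJ/min
Sensible, feed 171→25 °C: -2045.4 kJ/min
Outlet flows (mol/min): A 52.245, B 25.155
Sensible, products 25→234 °C: 2791.3 kJ/min
Q = ΔH = 1402.4 kJ/min = 23.374 kW
Heat supplied = 23374 W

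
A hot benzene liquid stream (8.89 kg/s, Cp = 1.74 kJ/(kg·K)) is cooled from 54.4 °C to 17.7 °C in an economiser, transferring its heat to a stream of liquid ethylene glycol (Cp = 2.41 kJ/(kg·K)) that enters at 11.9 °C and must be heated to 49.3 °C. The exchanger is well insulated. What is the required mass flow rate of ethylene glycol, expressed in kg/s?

Heat released by hot stream: Q = 8.89 × 1.74 × (54.4 − 17.7) = 567.7 kJ/s
Energy balance on cold side (adiabatic exchanger): Q = ṁ_c·Cp_c·(T_c,out − T_c,in)
ṁ_c = 567.7 / [2.41 × (49.3 − 11.9)] = 6.2984 kg/s

ṁ_c = 6.30 kg/s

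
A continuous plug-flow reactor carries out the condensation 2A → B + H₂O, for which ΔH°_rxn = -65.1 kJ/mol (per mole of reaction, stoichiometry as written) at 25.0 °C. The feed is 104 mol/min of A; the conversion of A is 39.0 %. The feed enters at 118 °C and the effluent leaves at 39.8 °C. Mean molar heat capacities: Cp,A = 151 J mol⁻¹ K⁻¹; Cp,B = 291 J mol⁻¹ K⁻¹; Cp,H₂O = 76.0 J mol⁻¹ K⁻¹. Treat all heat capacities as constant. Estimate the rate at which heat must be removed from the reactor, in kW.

Q_out = 42.1 kW

Extent of reaction ξ = 0.390 × 104 / 2 = 20.28 mol/min
Reaction term: ξ·ΔH°_rxn = 20.28 × -65.1 = -1320.2 kJ/min
Sensible, feed 118→25 °C: -1460.5 kJ/min
Outlet flows (mol/min): A 63.44, B 20.28, H₂O 20.28
Sensible, products 25→39.8 °C: 251.93 kJ/min
Q = ΔH = -2528.8 kJ/min = -42.146 kW
Heat removed = 42.146 kW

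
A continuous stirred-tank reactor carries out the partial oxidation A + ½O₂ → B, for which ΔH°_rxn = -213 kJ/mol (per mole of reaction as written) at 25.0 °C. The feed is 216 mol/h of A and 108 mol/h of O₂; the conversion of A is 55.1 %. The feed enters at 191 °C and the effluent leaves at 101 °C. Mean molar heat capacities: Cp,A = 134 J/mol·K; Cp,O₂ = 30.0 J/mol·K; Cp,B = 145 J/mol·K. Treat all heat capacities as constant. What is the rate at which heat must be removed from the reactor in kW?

Q_out = 7.86 kW

Extent of reaction ξ = 0.551 × 216 = 119.02 mol/h
Reaction term: ξ·ΔH°_rxn = 119.02 × -213 = -25350 kJ/h
Sensible, feed 191→25 °C: -5342.5 kJ/h
Outlet flows (mol/h): A 96.984, O₂ 48.492, B 119.02
Sensible, products 25→101 °C: 2409.8 kJ/h
Q = ΔH = -28283 kJ/h = -7.8564 kW
Heat removed = 7.8564 kW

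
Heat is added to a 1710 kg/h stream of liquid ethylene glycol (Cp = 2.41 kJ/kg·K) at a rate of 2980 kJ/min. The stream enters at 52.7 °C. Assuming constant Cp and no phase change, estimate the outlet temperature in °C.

T_out = 96.1 °C

Q = 2980 kJ/min = 178800 kJ/h
ΔT = Q/(ṁ·Cp) = 178800/(1710×2.41) = 43.386 K
T_out = 52.7 + 43.386 = 96.086 °C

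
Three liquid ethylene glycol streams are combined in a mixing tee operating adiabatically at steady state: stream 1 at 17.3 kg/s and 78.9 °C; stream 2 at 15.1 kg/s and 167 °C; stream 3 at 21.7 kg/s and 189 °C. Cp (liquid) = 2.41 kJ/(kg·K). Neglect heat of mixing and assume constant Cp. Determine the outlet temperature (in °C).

Energy balance with Q = 0: Σ ṁᵢCp,ᵢ(T_out − Tᵢ) = 0
Σ ṁᵢCp,ᵢTᵢ = 17.3×2.41×78.9 + 15.1×2.41×167 + 21.7×2.41×189 = 19251
Σ ṁᵢCp,ᵢ = 17.3×2.41 + 15.1×2.41 + 21.7×2.41 = 130.38
T_out = 19251 / 130.38 = 147.65 °C

T_out = 148 °C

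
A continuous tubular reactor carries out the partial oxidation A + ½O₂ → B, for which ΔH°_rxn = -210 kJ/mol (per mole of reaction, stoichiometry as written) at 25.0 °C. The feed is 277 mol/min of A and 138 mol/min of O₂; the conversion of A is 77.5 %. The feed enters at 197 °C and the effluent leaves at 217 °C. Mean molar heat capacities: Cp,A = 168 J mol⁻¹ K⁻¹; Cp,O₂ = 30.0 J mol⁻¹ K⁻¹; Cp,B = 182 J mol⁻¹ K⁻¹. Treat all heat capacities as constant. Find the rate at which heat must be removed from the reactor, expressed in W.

Extent of reaction ξ = 0.775 × 277 = 214.68 mol/min
Reaction term: ξ·ΔH°_rxn = 214.68 × -210 = -45082 kJ/min
Sensible, feed 197→25 °C: -8716.3 kJ/min
Outlet flows (mol/min): A 62.325, O₂ 30.662, B 214.68
Sensible, products 25→217 °C: 9688.6 kJ/min
Q = ΔH = -44109 kJ/min = -735.16 kW
Heat removed = 735160 W

Q_out = 735000 W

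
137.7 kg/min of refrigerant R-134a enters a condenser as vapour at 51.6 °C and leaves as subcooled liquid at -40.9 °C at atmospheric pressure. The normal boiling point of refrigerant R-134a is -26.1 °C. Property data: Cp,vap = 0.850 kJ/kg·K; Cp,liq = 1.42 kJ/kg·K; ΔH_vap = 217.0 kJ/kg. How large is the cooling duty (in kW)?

vapour 51.6→-26.1 °C: -66.045 kJ/kg
condensation at -26.1 °C: -217 kJ/kg
liquid -26.1→-40.9 °C: -21.016 kJ/kg
Δh = -66.045 + -217 + -21.016 = -304.06 kJ/kg
Q = ṁ·Δh = 137.7 kg/min × -304.06 kJ/kg = -41869 kJ/min
|Q| = 697.82 kW

Q_c = 698 kW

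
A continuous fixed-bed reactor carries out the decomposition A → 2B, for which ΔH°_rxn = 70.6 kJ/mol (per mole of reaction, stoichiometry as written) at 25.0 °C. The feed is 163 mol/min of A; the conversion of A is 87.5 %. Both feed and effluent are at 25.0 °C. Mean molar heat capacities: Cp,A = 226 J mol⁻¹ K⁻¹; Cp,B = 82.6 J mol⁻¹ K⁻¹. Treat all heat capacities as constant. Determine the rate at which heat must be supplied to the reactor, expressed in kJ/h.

Extent of reaction ξ = 0.875 × 163 = 142.62 mol/min
Reaction term: ξ·ΔH°_rxn = 142.62 × 70.6 = 10069 kJ/min
Q = ΔH = 10069 kJ/min = 167.82 kW
Heat supplied = 604160 kJ/h

Q_in = 604000 kJ/h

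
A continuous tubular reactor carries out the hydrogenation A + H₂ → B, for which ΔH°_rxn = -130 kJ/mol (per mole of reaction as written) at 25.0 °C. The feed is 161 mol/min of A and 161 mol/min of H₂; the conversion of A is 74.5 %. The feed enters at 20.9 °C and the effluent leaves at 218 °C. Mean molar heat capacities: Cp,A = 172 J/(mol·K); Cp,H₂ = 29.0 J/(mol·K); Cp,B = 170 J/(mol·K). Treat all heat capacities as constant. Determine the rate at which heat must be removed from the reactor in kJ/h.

Q_out = 596000 kJ/h

Extent of reaction ξ = 0.745 × 161 = 119.94 mol/min
Reaction term: ξ·ΔH°_rxn = 119.94 × -130 = -15593 kJ/min
Sensible, feed 20.9→25 °C: 132.68 kJ/min
Outlet flows (mol/min): A 41.055, H₂ 41.055, B 119.94
Sensible, products 25→218 °C: 5528 kJ/min
Q = ΔH = -9932.1 kJ/min = -165.54 kW
Heat removed = 595930 kJ/h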